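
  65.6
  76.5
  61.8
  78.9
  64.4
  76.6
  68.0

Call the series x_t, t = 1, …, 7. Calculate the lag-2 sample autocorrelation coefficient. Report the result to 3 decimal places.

0.736

Mean x̄ = (65.6 + 76.5 + 61.8 + 78.9 + 64.4 + 76.6 + 68.0)/7 = 70.2571
Σ(x_t−x̄)(x_{t+2}−x̄) = (39.3861) + (53.9561) + (49.5347) + (54.8204) + (13.2204) = 210.9178
Denominator Σ(x_t−x̄)² = 286.5171
r_2 = 210.9178 / 286.5171 = 0.736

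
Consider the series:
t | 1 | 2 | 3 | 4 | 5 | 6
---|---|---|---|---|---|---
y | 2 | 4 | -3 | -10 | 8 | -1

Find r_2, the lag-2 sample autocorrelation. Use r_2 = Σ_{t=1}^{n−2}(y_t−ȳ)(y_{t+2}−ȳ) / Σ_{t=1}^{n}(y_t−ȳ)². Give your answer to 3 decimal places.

-0.309

Mean ȳ = (2 + 4 − 3 − 10 + 8 − 1)/6 = 0.0000
Deviations from mean: 2.0000, 4.0000, -3.0000, -10.0000, 8.0000, -1.0000
Σ(y_t−ȳ)(y_{t+2}−ȳ) = (-6.0000) + (-40.0000) + (-24.0000) + (10.0000) = -60.0000
Denominator Σ(y_t−ȳ)² = 194.0000
r_2 = -60.0000 / 194.0000 = -0.309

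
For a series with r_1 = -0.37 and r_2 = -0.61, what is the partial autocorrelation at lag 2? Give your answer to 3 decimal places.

φ_{22} = (r_2 − r_1²) / (1 − r_1²)
r_1² = (-0.37)² = 0.1369
Numerator = -0.61 − 0.1369 = -0.7469; denominator = 1 − 0.1369 = 0.8631
φ_{22} = -0.7469 / 0.8631 = -0.865

-0.865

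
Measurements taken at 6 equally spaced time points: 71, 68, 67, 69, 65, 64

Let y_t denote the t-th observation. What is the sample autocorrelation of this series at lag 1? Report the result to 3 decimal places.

0.167

Mean ȳ = (71 + 68 + 67 + 69 + 65 + 64)/6 = 67.3333
Numerator Σ_{t=1}^{5}(y_t−ȳ)(y_{t+1}−ȳ) = 5.5556
Denominator Σ(y_t−ȳ)² = 33.3333
r_1 = 5.5556 / 33.3333 = 0.167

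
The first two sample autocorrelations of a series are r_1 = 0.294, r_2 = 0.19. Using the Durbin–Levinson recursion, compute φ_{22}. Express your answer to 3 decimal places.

0.113

φ_{22} = (r_2 − r_1²) / (1 − r_1²)
r_1² = (0.294)² = 0.086436
Numerator = 0.19 − 0.0864 = 0.1036; denominator = 1 − 0.0864 = 0.9136
φ_{22} = 0.1036 / 0.9136 = 0.113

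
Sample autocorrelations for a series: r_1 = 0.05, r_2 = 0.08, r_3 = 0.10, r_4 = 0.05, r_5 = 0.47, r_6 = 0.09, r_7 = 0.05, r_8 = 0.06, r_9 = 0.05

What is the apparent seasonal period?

The largest autocorrelation is r_5 = 0.47; the remaining lags stay at or below 0.10.
The dominant spike at lag 5 indicates a seasonal period of 5.

5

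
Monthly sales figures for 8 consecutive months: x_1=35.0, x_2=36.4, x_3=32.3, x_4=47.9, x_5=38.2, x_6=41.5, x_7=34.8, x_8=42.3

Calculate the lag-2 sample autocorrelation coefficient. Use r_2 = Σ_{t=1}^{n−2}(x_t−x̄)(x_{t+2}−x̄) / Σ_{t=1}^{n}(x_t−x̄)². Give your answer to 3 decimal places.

Mean x̄ = (35.0 + 36.4 + 32.3 + 47.9 + 38.2 + 41.5 + 34.8 + 42.3)/8 = 38.5500
Deviations from mean: -3.5500, -2.1500, -6.2500, 9.3500, -0.3500, 2.9500, -3.7500, 3.7500
Σ(x_t−x̄)(x_{t+2}−x̄) = (22.1875) + (-20.1025) + (2.1875) + (27.5825) + (1.3125) + (11.0625) = 44.2300
Denominator Σ(x_t−x̄)² = 180.6600
r_2 = 44.2300 / 180.6600 = 0.245

0.245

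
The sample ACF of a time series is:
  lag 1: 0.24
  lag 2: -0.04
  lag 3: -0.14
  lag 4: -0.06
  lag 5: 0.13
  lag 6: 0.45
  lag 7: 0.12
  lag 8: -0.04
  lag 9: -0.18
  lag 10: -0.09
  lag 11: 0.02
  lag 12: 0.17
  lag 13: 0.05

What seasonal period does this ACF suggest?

6

The largest autocorrelation is r_6 = 0.45; the remaining lags stay at or below 0.24.
The dominant spike at lag 6 indicates a seasonal period of 6.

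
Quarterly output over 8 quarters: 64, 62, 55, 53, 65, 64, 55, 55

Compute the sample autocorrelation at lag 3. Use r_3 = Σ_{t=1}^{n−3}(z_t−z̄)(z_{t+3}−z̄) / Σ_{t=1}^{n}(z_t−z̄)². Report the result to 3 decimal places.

-0.179

Mean z̄ = (64 + 62 + 55 + 53 + 65 + 64 + 55 + 55)/8 = 59.1250
Numerator Σ_{t=1}^{5}(z_t−z̄)(z_{t+3}−z̄) = -32.0469
Denominator Σ(z_t−z̄)² = 178.8750
r_3 = -32.0469 / 178.8750 = -0.179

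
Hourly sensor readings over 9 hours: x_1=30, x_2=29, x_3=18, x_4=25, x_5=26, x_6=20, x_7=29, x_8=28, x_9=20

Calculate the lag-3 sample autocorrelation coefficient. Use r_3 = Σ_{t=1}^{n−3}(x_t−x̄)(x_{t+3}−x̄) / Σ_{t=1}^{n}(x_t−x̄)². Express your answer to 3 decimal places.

0.404

Mean x̄ = (30 + 29 + 18 + 25 + 26 + 20 + 29 + 28 + 20)/9 = 25.0000
Σ(x_t−x̄)(x_{t+3}−x̄) = (0.0000) + (4.0000) + (35.0000) + (0.0000) + (3.0000) + (25.0000) = 67.0000
Denominator Σ(x_t−x̄)² = 166.0000
r_3 = 67.0000 / 166.0000 = 0.404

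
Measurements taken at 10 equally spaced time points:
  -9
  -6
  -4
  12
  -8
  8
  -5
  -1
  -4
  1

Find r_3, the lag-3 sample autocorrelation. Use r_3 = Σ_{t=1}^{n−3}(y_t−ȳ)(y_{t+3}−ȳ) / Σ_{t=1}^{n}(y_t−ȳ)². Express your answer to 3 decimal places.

Mean ȳ = (-9 − 6 − 4 + 12 − 8 + 8 − 5 − 1 − 4 + 1)/10 = -1.6000
Σ(y_t−ȳ)(y_{t+3}−ȳ) = (-100.6400) + (28.1600) + (-23.0400) + (-46.2400) + (-3.8400) + (-23.0400) + (-8.8400) = -177.4800
Denominator Σ(y_t−ȳ)² = 422.4000
r_3 = -177.4800 / 422.4000 = -0.420

-0.420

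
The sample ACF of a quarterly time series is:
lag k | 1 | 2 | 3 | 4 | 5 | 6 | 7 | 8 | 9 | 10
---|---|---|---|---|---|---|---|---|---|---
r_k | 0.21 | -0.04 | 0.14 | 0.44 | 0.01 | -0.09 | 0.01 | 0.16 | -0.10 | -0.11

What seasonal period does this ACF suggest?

The largest autocorrelation is r_4 = 0.44; the remaining lags stay at or below 0.21.
The dominant spike at lag 4 indicates a seasonal period of 4.

4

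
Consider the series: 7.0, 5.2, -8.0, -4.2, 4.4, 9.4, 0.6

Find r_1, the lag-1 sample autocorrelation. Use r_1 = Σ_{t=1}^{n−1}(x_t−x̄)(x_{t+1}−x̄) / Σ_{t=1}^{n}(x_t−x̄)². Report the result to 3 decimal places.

0.164

Mean x̄ = (7.0 + 5.2 − 8.0 − 4.2 + 4.4 + 9.4 + 0.6)/7 = 2.0571
Deviations from mean: 4.9429, 3.1429, -10.0571, -6.2571, 2.3429, 7.3429, -1.4571
Numerator Σ_{t=1}^{6}(x_t−x̄)(x_{t+1}−x̄) = 38.6996
Denominator Σ(x_t−x̄)² = 236.1371
r_1 = 38.6996 / 236.1371 = 0.164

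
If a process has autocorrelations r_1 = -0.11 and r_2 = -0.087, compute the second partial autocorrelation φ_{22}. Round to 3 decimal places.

φ_{22} = (r_2 − r_1²) / (1 − r_1²)
r_1² = (-0.11)² = 0.0121
Numerator = -0.087 − 0.0121 = -0.0991; denominator = 1 − 0.0121 = 0.9879
φ_{22} = -0.0991 / 0.9879 = -0.100

-0.100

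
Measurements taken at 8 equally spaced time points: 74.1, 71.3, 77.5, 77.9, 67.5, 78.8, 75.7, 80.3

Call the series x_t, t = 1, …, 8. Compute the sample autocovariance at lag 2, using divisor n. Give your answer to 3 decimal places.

-0.847

Mean x̄ = (74.1 + 71.3 + 77.5 + 77.9 + 67.5 + 78.8 + 75.7 + 80.3)/8 = 75.3875
Σ_{t=1}^{6}(x_t−x̄)(x_{t+2}−x̄) = -6.7791
γ_2 = -6.7791 / 8 = -0.847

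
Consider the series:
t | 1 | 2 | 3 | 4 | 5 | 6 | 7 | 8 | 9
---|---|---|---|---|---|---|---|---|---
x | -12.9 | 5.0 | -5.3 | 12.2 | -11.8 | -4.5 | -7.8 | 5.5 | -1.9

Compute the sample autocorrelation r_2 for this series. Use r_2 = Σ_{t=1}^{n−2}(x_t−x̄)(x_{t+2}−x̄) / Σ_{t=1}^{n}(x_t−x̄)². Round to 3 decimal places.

0.292

Mean x̄ = (-12.9 + 5.0 − 5.3 + 12.2 − 11.8 − 4.5 − 7.8 + 5.5 − 1.9)/9 = -2.3889
Numerator Σ_{t=1}^{7}(x_t−x̄)(x_{t+2}−x̄) = 166.6175
Denominator Σ(x_t−x̄)² = 571.1689
r_2 = 166.6175 / 571.1689 = 0.292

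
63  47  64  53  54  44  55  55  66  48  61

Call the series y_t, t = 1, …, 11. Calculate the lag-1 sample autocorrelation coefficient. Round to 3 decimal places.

-0.475

Mean ȳ = (63 + 47 + 64 + 53 + 54 + 44 + 55 + 55 + 66 + 48 + 61)/11 = 55.4545
Numerator Σ_{t=1}^{10}(y_t−ȳ)(y_{t+1}−ȳ) = -256.1157
Denominator Σ(y_t−ȳ)² = 538.7273
r_1 = -256.1157 / 538.7273 = -0.475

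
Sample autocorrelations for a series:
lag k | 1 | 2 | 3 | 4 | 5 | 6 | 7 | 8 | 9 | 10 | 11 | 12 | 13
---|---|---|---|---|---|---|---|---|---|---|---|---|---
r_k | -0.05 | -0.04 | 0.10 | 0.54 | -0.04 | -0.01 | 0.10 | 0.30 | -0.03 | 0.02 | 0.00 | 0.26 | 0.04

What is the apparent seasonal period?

The largest autocorrelation is r_4 = 0.54, with weaker echoes at lags 8 (0.30) and 12 (0.26); the remaining lags stay at or below 0.10.
The dominant spike at lag 4 indicates a seasonal period of 4.

4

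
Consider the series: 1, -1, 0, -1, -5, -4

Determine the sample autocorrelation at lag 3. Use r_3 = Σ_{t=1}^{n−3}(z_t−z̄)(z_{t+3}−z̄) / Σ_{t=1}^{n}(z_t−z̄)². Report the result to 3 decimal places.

-0.159

Mean z̄ = (1 − 1 + 0 − 1 − 5 − 4)/6 = -1.6667
Σ(z_t−z̄)(z_{t+3}−z̄) = (1.7778) + (-2.2222) + (-3.8889) = -4.3333
Denominator Σ(z_t−z̄)² = 27.3333
r_3 = -4.3333 / 27.3333 = -0.159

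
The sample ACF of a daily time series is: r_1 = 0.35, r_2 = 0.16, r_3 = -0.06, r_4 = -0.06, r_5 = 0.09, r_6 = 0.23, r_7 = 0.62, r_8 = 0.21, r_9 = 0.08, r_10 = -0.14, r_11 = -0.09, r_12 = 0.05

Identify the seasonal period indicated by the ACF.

7

The largest autocorrelation is r_7 = 0.62; the remaining lags stay at or below 0.35. The elevated value at lag 1 (0.35), dropping to 0.16 at lag 2, reflects decaying short-term dependence rather than seasonality.
The dominant spike at lag 7 indicates a seasonal period of 7.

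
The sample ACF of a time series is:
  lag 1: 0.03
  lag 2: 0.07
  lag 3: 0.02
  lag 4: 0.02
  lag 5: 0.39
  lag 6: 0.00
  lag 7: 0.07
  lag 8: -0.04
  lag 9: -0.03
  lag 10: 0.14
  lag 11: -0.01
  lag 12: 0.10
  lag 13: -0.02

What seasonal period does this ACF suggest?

The largest autocorrelation is r_5 = 0.39; the remaining lags stay at or below 0.14.
The dominant spike at lag 5 indicates a seasonal period of 5.

5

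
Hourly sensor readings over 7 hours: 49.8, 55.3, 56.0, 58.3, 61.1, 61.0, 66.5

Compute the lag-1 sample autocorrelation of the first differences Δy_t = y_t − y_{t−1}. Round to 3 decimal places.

First differences Δy: 5.5, 0.7, 2.3, 2.8, -0.1, 5.5
Mean of differences = 2.7833
Numerator Σ(Δy_t−Δȳ)(Δy_{t+1}−Δȳ) = -12.5419
Denominator Σ(Δy_t−Δȳ)² = 27.6483
r_1(Δy) = -12.5419 / 27.6483 = -0.454

-0.454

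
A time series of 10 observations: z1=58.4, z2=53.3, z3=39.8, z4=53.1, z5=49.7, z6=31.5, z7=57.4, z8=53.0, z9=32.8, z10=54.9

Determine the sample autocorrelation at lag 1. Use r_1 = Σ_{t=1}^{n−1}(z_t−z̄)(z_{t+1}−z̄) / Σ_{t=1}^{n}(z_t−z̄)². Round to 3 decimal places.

Mean z̄ = (58.4 + 53.3 + 39.8 + 53.1 + 49.7 + 31.5 + 57.4 + 53.0 + 32.8 + 54.9)/10 = 48.3900
Numerator Σ_{t=1}^{9}(z_t−z̄)(z_{t+1}−z̄) = -333.4461
Denominator Σ(z_t−z̄)² = 895.1290
r_1 = -333.4461 / 895.1290 = -0.373

-0.373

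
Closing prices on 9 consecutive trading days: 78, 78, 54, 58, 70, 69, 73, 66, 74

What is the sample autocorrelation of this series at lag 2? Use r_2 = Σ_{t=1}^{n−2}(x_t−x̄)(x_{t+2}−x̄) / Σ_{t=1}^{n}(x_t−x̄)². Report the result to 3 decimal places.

Mean x̄ = (78 + 78 + 54 + 58 + 70 + 69 + 73 + 66 + 74)/9 = 68.8889
Numerator Σ_{t=1}^{7}(x_t−x̄)(x_{t+2}−x̄) = -227.3580
Denominator Σ(x_t−x̄)² = 558.8889
r_2 = -227.3580 / 558.8889 = -0.407

-0.407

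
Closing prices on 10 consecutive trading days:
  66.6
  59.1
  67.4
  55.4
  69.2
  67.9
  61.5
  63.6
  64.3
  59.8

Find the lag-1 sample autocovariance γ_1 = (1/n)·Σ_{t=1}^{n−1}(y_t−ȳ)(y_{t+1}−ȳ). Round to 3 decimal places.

-9.535

Mean ȳ = (66.6 + 59.1 + 67.4 + 55.4 + 69.2 + 67.9 + 61.5 + 63.6 + 64.3 + 59.8)/10 = 63.4800
Σ_{t=1}^{9}(y_t−ȳ)(y_{t+1}−ȳ) = -95.3524
γ_1 = -95.3524 / 10 = -9.535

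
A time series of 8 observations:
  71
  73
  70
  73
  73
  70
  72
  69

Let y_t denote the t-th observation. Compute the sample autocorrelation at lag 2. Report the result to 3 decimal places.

0.166

Mean ȳ = (71 + 73 + 70 + 73 + 73 + 70 + 72 + 69)/8 = 71.3750
Deviations from mean: -0.3750, 1.6250, -1.3750, 1.6250, 1.6250, -1.3750, 0.6250, -2.3750
Σ(y_t−ȳ)(y_{t+2}−ȳ) = (0.5156) + (2.6406) + (-2.2344) + (-2.2344) + (1.0156) + (3.2656) = 2.9688
Denominator Σ(y_t−ȳ)² = 17.8750
r_2 = 2.9688 / 17.8750 = 0.166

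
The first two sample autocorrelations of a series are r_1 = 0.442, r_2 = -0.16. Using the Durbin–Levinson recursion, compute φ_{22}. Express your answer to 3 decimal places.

-0.442

φ_{22} = (r_2 − r_1²) / (1 − r_1²)
r_1² = (0.442)² = 0.195364
Numerator = -0.16 − 0.1954 = -0.3554; denominator = 1 − 0.1954 = 0.8046
φ_{22} = -0.3554 / 0.8046 = -0.442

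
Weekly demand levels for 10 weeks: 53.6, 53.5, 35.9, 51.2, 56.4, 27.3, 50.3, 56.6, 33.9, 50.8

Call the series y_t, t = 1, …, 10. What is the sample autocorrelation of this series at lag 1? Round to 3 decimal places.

Mean ȳ = (53.6 + 53.5 + 35.9 + 51.2 + 56.4 + 27.3 + 50.3 + 56.6 + 33.9 + 50.8)/10 = 46.9500
Numerator Σ_{t=1}^{9}(y_t−ȳ)(y_{t+1}−ȳ) = -430.9875
Denominator Σ(y_t−ȳ)² = 992.1850
r_1 = -430.9875 / 992.1850 = -0.434

-0.434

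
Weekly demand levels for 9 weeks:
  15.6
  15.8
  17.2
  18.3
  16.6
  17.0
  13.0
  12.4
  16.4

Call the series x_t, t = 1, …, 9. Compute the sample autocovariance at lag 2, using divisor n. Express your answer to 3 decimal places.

-0.466

Mean x̄ = (15.6 + 15.8 + 17.2 + 18.3 + 16.6 + 17.0 + 13.0 + 12.4 + 16.4)/9 = 15.8111
Σ_{t=1}^{7}(x_t−x̄)(x_{t+2}−x̄) = -4.1947
γ_2 = -4.1947 / 9 = -0.466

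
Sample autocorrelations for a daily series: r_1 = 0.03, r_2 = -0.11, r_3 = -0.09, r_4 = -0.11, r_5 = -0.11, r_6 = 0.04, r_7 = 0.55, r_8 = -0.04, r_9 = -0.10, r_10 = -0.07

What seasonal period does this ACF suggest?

The largest autocorrelation is r_7 = 0.55; the remaining lags stay at or below 0.04.
The dominant spike at lag 7 indicates a seasonal period of 7.

7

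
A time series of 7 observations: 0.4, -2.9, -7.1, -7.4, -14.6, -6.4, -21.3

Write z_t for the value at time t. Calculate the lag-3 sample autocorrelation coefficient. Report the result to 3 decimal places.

Mean z̄ = (0.4 − 2.9 − 7.1 − 7.4 − 14.6 − 6.4 − 21.3)/7 = -8.4714
Numerator Σ_{t=1}^{4}(z_t−z̄)(z_{t+3}−z̄) = -35.5439
Denominator Σ(z_t−z̄)² = 319.1943
r_3 = -35.5439 / 319.1943 = -0.111

-0.111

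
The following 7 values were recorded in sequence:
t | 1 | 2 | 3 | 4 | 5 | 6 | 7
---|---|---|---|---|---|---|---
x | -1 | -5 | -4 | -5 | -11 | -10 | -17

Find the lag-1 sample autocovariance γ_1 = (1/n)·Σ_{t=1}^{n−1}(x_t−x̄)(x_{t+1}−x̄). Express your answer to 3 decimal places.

Mean x̄ = (-1 − 5 − 4 − 5 − 11 − 10 − 17)/7 = -7.5714
Deviations: 6.5714, 2.5714, 3.5714, 2.5714, -3.4286, -2.4286, -9.4286
Σ_{t=1}^{6}(x_t−x̄)(x_{t+1}−x̄) = 57.6735
γ_1 = 57.6735 / 7 = 8.239

8.239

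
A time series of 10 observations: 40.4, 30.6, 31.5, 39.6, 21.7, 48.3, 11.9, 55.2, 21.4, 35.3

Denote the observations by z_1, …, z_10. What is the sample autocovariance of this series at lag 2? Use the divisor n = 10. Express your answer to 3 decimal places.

95.819

Mean z̄ = (40.4 + 30.6 + 31.5 + 39.6 + 21.7 + 48.3 + 11.9 + 55.2 + 21.4 + 35.3)/10 = 33.5900
Σ_{t=1}^{8}(z_t−z̄)(z_{t+2}−z̄) = 958.1858
γ_2 = 958.1858 / 10 = 95.819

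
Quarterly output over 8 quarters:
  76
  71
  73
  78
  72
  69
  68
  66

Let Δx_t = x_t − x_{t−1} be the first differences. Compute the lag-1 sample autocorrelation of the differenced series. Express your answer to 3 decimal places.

First differences Δx: -5, 2, 5, -6, -3, -1, -2
Mean of differences = -1.4286
Numerator Σ(Δx_t−Δx̄)(Δx_{t+1}−Δx̄) = -13.3265
Denominator Σ(Δx_t−Δx̄)² = 89.7143
r_1(Δx) = -13.3265 / 89.7143 = -0.149

-0.149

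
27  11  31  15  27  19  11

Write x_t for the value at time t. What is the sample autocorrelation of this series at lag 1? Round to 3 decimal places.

Mean x̄ = (27 + 11 + 31 + 15 + 27 + 19 + 11)/7 = 20.1429
Deviations from mean: 6.8571, -9.1429, 10.8571, -5.1429, 6.8571, -1.1429, -9.1429
Numerator Σ_{t=1}^{6}(x_t−x̄)(x_{t+1}−x̄) = -250.4490
Denominator Σ(x_t−x̄)² = 406.8571
r_1 = -250.4490 / 406.8571 = -0.616

-0.616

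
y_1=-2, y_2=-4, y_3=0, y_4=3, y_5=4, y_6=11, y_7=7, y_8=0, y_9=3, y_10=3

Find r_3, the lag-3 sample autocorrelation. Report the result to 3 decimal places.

Mean ȳ = (-2 − 4 + 0 + 3 + 4 + 11 + 7 + 0 + 3 + 3)/10 = 2.5000
Σ(y_t−ȳ)(y_{t+3}−ȳ) = (-2.2500) + (-9.7500) + (-21.2500) + (2.2500) + (-3.7500) + (4.2500) + (2.2500) = -28.2500
Denominator Σ(y_t−ȳ)² = 170.5000
r_3 = -28.2500 / 170.5000 = -0.166

-0.166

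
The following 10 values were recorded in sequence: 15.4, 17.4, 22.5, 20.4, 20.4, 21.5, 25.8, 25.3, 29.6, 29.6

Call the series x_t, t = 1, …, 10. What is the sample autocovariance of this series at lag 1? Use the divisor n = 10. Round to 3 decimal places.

11.802

Mean x̄ = (15.4 + 17.4 + 22.5 + 20.4 + 20.4 + 21.5 + 25.8 + 25.3 + 29.6 + 29.6)/10 = 22.7900
Σ_{t=1}^{9}(x_t−x̄)(x_{t+1}−x̄) = 118.0249
γ_1 = 118.0249 / 10 = 11.802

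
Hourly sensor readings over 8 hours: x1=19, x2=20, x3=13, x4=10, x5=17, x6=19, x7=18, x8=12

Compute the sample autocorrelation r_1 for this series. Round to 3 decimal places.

0.130

Mean x̄ = (19 + 20 + 13 + 10 + 17 + 19 + 18 + 12)/8 = 16.0000
Deviations from mean: 3.0000, 4.0000, -3.0000, -6.0000, 1.0000, 3.0000, 2.0000, -4.0000
Numerator Σ_{t=1}^{7}(x_t−x̄)(x_{t+1}−x̄) = 13.0000
Denominator Σ(x_t−x̄)² = 100.0000
r_1 = 13.0000 / 100.0000 = 0.130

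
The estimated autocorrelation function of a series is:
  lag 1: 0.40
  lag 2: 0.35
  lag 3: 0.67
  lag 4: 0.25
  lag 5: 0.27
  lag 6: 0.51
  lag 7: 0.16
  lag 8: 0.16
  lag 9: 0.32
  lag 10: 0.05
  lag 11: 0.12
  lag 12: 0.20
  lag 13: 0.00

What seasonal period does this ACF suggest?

3

The largest autocorrelation is r_3 = 0.67, with a weaker echo at lag 6 (0.51); the remaining lags stay at or below 0.40. The elevated value at lag 1 (0.40), dropping to 0.35 at lag 2, reflects decaying short-term dependence rather than seasonality.
The dominant spike at lag 3 indicates a seasonal period of 3.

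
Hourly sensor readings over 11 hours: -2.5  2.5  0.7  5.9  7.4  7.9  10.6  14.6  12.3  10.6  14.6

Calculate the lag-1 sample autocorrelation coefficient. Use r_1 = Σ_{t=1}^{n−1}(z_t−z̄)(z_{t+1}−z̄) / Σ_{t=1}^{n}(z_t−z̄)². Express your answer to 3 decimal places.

Mean z̄ = (-2.5 + 2.5 + 0.7 + 5.9 + 7.4 + 7.9 + 10.6 + 14.6 + 12.3 + 10.6 + 14.6)/11 = 7.6909
Numerator Σ_{t=1}^{10}(z_t−z̄)(z_{t+1}−z̄) = 188.2290
Denominator Σ(z_t−z̄)² = 316.6491
r_1 = 188.2290 / 316.6491 = 0.594

0.594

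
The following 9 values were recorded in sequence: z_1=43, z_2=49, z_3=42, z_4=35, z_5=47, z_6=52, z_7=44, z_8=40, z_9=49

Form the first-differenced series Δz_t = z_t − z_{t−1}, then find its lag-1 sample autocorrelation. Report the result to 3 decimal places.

First differences Δz: 6, -7, -7, 12, 5, -8, -4, 9
Mean of differences = 0.7500
Numerator Σ(Δz_t−Δz̄)(Δz_{t+1}−Δz̄) = -54.8125
Denominator Σ(Δz_t−Δz̄)² = 459.5000
r_1(Δz) = -54.8125 / 459.5000 = -0.119

-0.119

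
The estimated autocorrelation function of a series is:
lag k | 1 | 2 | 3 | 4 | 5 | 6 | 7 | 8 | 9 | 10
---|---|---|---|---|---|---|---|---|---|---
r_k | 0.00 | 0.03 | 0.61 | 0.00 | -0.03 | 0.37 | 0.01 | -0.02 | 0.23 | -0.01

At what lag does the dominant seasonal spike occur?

3

The largest autocorrelation is r_3 = 0.61, with weaker echoes at lags 6 (0.37) and 9 (0.23); the remaining lags stay at or below 0.03.
The dominant spike at lag 3 indicates a seasonal period of 3.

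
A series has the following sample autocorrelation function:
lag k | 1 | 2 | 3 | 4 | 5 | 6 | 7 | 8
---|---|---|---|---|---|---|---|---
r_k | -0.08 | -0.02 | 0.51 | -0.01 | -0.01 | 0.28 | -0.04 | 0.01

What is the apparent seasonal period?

3

The largest autocorrelation is r_3 = 0.51, with a weaker echo at lag 6 (0.28); the remaining lags stay at or below 0.01.
The dominant spike at lag 3 indicates a seasonal period of 3.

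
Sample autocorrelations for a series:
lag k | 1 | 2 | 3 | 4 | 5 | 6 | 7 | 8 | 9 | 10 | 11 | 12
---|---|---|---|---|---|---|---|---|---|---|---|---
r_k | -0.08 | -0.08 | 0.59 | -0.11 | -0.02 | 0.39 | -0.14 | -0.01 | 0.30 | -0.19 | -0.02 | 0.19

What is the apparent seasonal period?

The largest autocorrelation is r_3 = 0.59, with weaker echoes at lags 6 (0.39), 9 (0.30) and 12 (0.19); the remaining lags stay at or below -0.01.
The dominant spike at lag 3 indicates a seasonal period of 3.

3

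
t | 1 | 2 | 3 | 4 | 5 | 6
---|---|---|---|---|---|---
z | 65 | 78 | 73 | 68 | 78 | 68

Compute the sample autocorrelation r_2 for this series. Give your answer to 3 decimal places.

-0.067

Mean z̄ = (65 + 78 + 73 + 68 + 78 + 68)/6 = 71.6667
Σ(z_t−z̄)(z_{t+2}−z̄) = (-8.8889) + (-23.2222) + (8.4444) + (13.4444) = -10.2222
Denominator Σ(z_t−z̄)² = 153.3333
r_2 = -10.2222 / 153.3333 = -0.067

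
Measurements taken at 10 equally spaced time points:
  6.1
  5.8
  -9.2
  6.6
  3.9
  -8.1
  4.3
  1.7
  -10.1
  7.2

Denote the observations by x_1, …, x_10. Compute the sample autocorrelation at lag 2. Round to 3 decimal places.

Mean x̄ = (6.1 + 5.8 − 9.2 + 6.6 + 3.9 − 8.1 + 4.3 + 1.7 − 10.1 + 7.2)/10 = 0.8200
Numerator Σ_{t=1}^{8}(x_t−x̄)(x_{t+2}−x̄) = -136.0588
Denominator Σ(x_t−x̄)² = 448.3760
r_2 = -136.0588 / 448.3760 = -0.303

-0.303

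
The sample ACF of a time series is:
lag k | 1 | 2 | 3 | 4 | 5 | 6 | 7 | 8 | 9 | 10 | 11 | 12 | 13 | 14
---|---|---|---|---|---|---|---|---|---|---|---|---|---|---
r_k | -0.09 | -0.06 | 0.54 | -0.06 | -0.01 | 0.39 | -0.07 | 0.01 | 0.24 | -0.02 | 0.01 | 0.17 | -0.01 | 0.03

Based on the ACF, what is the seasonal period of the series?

The largest autocorrelation is r_3 = 0.54, with weaker echoes at lags 6 (0.39), 9 (0.24) and 12 (0.17); the remaining lags stay at or below 0.03.
The dominant spike at lag 3 indicates a seasonal period of 3.

3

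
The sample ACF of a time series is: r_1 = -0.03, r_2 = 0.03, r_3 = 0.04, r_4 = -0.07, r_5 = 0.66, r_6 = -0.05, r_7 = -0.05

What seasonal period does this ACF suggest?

The largest autocorrelation is r_5 = 0.66; the remaining lags stay at or below 0.04.
The dominant spike at lag 5 indicates a seasonal period of 5.

5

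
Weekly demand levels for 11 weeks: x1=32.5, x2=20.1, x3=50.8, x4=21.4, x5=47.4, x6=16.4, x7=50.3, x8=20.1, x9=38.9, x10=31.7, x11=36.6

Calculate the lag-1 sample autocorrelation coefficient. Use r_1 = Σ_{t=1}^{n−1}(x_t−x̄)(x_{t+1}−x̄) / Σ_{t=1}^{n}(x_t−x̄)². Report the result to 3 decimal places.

-0.888

Mean x̄ = (32.5 + 20.1 + 50.8 + 21.4 + 47.4 + 16.4 + 50.3 + 20.1 + 38.9 + 31.7 + 36.6)/11 = 33.2909
Numerator Σ_{t=1}^{10}(x_t−x̄)(x_{t+1}−x̄) = -1434.6537
Denominator Σ(x_t−x̄)² = 1615.2091
r_1 = -1434.6537 / 1615.2091 = -0.888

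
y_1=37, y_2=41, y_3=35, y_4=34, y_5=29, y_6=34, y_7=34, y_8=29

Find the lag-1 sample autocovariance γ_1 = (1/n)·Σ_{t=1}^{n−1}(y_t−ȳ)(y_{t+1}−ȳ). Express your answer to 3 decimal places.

Mean ȳ = (37 + 41 + 35 + 34 + 29 + 34 + 34 + 29)/8 = 34.1250
Deviations: 2.8750, 6.8750, 0.8750, -0.1250, -5.1250, -0.1250, -0.1250, -5.1250
Σ_{t=1}^{7}(y_t−ȳ)(y_{t+1}−ȳ) = 27.6094
γ_1 = 27.6094 / 8 = 3.451

3.451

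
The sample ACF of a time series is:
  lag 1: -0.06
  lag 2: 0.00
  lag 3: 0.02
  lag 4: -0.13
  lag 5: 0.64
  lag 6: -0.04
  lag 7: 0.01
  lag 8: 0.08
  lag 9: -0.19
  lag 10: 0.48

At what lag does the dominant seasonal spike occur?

5

The largest autocorrelation is r_5 = 0.64, with a weaker echo at lag 10 (0.48); the remaining lags stay at or below 0.08.
The dominant spike at lag 5 indicates a seasonal period of 5.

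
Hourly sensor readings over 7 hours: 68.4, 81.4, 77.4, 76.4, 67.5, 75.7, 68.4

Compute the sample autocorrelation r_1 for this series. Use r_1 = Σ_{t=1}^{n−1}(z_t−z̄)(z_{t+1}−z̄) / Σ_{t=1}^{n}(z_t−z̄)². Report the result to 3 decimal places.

-0.230

Mean z̄ = (68.4 + 81.4 + 77.4 + 76.4 + 67.5 + 75.7 + 68.4)/7 = 73.6000
Deviations from mean: -5.2000, 7.8000, 3.8000, 2.8000, -6.1000, 2.1000, -5.2000
Numerator Σ_{t=1}^{6}(z_t−z̄)(z_{t+1}−z̄) = -41.0900
Denominator Σ(z_t−z̄)² = 178.8200
r_1 = -41.0900 / 178.8200 = -0.230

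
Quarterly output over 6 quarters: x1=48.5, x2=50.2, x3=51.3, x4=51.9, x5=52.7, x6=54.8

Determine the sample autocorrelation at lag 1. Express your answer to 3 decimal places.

Mean x̄ = (48.5 + 50.2 + 51.3 + 51.9 + 52.7 + 54.8)/6 = 51.5667
Deviations from mean: -3.0667, -1.3667, -0.2667, 0.3333, 1.1333, 3.2333
Numerator Σ_{t=1}^{5}(x_t−x̄)(x_{t+1}−x̄) = 8.5089
Denominator Σ(x_t−x̄)² = 23.1933
r_1 = 8.5089 / 23.1933 = 0.367

0.367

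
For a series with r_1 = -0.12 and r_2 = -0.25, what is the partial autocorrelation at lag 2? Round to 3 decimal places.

φ_{22} = (r_2 − r_1²) / (1 − r_1²)
r_1² = (-0.12)² = 0.0144
Numerator = -0.25 − 0.0144 = -0.2644; denominator = 1 − 0.0144 = 0.9856
φ_{22} = -0.2644 / 0.9856 = -0.268

-0.268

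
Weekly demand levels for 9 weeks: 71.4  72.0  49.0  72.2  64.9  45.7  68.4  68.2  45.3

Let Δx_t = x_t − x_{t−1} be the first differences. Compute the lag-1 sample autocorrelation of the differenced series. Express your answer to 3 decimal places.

First differences Δx: 0.6, -23.0, 23.2, -7.3, -19.2, 22.7, -0.2, -22.9
Mean of differences = -3.2625
Numerator Σ(Δx_t−Δx̄)(Δx_{t+1}−Δx̄) = -1035.4414
Denominator Σ(Δx_t−Δx̄)² = 2444.1188
r_1(Δx) = -1035.4414 / 2444.1188 = -0.424

-0.424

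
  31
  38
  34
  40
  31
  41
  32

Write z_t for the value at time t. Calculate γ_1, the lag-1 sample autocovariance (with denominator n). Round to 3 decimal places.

Mean z̄ = (31 + 38 + 34 + 40 + 31 + 41 + 32)/7 = 35.2857
Deviations: -4.2857, 2.7143, -1.2857, 4.7143, -4.2857, 5.7143, -3.2857
Σ_{t=1}^{6}(z_t−z̄)(z_{t+1}−z̄) = -84.6531
γ_1 = -84.6531 / 7 = -12.093

-12.093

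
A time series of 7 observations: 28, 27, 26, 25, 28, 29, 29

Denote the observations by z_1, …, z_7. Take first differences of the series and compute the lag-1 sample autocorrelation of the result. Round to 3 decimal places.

First differences Δz: -1, -1, -1, 3, 1, 0
Mean of differences = 0.1667
Numerator Σ(Δz_t−Δz̄)(Δz_{t+1}−Δz̄) = 1.6389
Denominator Σ(Δz_t−Δz̄)² = 12.8333
r_1(Δz) = 1.6389 / 12.8333 = 0.128

0.128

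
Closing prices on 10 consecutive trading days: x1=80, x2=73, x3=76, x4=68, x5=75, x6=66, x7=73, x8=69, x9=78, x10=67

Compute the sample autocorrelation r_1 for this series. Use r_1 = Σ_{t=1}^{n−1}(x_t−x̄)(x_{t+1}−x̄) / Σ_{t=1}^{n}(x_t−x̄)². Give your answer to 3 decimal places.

Mean x̄ = (80 + 73 + 76 + 68 + 75 + 66 + 73 + 69 + 78 + 67)/10 = 72.5000
Numerator Σ_{t=1}^{9}(x_t−x̄)(x_{t+1}−x̄) = -92.2500
Denominator Σ(x_t−x̄)² = 210.5000
r_1 = -92.2500 / 210.5000 = -0.438

-0.438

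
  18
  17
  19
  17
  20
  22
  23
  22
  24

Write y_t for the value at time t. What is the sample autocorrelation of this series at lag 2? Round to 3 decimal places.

Mean ȳ = (18 + 17 + 19 + 17 + 20 + 22 + 23 + 22 + 24)/9 = 20.2222
Σ(y_t−ȳ)(y_{t+2}−ȳ) = (2.7160) + (10.3827) + (0.2716) + (-5.7284) + (-0.6173) + (3.1605) + (10.4938) = 20.6790
Denominator Σ(y_t−ȳ)² = 55.5556
r_2 = 20.6790 / 55.5556 = 0.372

0.372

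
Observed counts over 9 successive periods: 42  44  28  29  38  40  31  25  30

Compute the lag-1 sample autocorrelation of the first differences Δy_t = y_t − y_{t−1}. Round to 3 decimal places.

First differences Δy: 2, -16, 1, 9, 2, -9, -6, 5
Mean of differences = -1.5000
Numerator Σ(Δy_t−Δȳ)(Δy_{t+1}−Δȳ) = -45.7500
Denominator Σ(Δy_t−Δȳ)² = 470.0000
r_1(Δy) = -45.7500 / 470.0000 = -0.097

-0.097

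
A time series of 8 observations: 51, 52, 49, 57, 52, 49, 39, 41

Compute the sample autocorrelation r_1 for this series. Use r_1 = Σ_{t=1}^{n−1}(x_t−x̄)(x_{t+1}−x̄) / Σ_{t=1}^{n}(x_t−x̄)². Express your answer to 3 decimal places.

Mean x̄ = (51 + 52 + 49 + 57 + 52 + 49 + 39 + 41)/8 = 48.7500
Deviations from mean: 2.2500, 3.2500, 0.2500, 8.2500, 3.2500, 0.2500, -9.7500, -7.7500
Σ(x_t−x̄)(x_{t+1}−x̄) = (7.3125) + (0.8125) + (2.0625) + (26.8125) + (0.8125) + (-2.4375) + (75.5625) = 110.9375
Denominator Σ(x_t−x̄)² = 249.5000
r_1 = 110.9375 / 249.5000 = 0.445

0.445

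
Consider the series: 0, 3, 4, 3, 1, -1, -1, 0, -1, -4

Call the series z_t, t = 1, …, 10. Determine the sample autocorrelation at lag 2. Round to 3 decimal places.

0.139

Mean z̄ = (0 + 3 + 4 + 3 + 1 − 1 − 1 + 0 − 1 − 4)/10 = 0.4000
Numerator Σ_{t=1}^{8}(z_t−z̄)(z_{t+2}−z̄) = 7.2800
Denominator Σ(z_t−z̄)² = 52.4000
r_2 = 7.2800 / 52.4000 = 0.139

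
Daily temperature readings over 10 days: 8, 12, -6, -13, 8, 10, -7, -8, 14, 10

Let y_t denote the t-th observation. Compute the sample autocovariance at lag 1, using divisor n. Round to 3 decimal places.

5.616

Mean ȳ = (8 + 12 − 6 − 13 + 8 + 10 − 7 − 8 + 14 + 10)/10 = 2.8000
Σ_{t=1}^{9}(y_t−ȳ)(y_{t+1}−ȳ) = 56.1600
γ_1 = 56.1600 / 10 = 5.616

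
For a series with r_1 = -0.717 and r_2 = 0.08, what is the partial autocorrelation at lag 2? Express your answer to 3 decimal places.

-0.893

φ_{22} = (r_2 − r_1²) / (1 − r_1²)
r_1² = (-0.717)² = 0.514089
Numerator = 0.08 − 0.5141 = -0.4341; denominator = 1 − 0.5141 = 0.4859
φ_{22} = -0.4341 / 0.4859 = -0.893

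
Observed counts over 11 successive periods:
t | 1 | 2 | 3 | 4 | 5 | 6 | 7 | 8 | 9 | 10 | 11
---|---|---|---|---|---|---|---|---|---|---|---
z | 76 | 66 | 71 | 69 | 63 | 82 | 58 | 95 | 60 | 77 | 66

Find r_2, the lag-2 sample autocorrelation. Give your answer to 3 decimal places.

Mean z̄ = (76 + 66 + 71 + 69 + 63 + 82 + 58 + 95 + 60 + 77 + 66)/11 = 71.1818
Numerator Σ_{t=1}^{9}(z_t−z̄)(z_{t+2}−z̄) = 697.7521
Denominator Σ(z_t−z̄)² = 1165.6364
r_2 = 697.7521 / 1165.6364 = 0.599

0.599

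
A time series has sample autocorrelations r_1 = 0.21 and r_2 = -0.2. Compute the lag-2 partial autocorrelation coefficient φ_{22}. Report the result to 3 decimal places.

φ_{22} = (r_2 − r_1²) / (1 − r_1²)
r_1² = (0.21)² = 0.0441
Numerator = -0.2 − 0.0441 = -0.2441; denominator = 1 − 0.0441 = 0.9559
φ_{22} = -0.2441 / 0.9559 = -0.255

-0.255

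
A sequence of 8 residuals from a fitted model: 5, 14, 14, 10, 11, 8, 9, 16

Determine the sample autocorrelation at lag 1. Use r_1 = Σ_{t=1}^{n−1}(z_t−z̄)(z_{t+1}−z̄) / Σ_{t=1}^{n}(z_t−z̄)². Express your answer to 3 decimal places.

-0.172

Mean z̄ = (5 + 14 + 14 + 10 + 11 + 8 + 9 + 16)/8 = 10.8750
Deviations from mean: -5.8750, 3.1250, 3.1250, -0.8750, 0.1250, -2.8750, -1.8750, 5.1250
Numerator Σ_{t=1}^{7}(z_t−z̄)(z_{t+1}−z̄) = -16.0156
Denominator Σ(z_t−z̄)² = 92.8750
r_1 = -16.0156 / 92.8750 = -0.172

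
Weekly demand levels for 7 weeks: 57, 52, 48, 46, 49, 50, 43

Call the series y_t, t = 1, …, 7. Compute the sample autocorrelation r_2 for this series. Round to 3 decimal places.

Mean ȳ = (57 + 52 + 48 + 46 + 49 + 50 + 43)/7 = 49.2857
Deviations from mean: 7.7143, 2.7143, -1.2857, -3.2857, -0.2857, 0.7143, -6.2857
Σ(y_t−ȳ)(y_{t+2}−ȳ) = (-9.9184) + (-8.9184) + (0.3673) + (-2.3469) + (1.7959) = -19.0204
Denominator Σ(y_t−ȳ)² = 119.4286
r_2 = -19.0204 / 119.4286 = -0.159

-0.159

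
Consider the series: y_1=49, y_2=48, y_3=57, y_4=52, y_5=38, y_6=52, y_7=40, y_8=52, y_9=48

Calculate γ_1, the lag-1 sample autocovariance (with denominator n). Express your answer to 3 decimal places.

Mean ȳ = (49 + 48 + 57 + 52 + 38 + 52 + 40 + 52 + 48)/9 = 48.4444
Σ_{t=1}^{8}(y_t−ȳ)(y_{t+1}−ȳ) = -109.5309
γ_1 = -109.5309 / 9 = -12.170

-12.170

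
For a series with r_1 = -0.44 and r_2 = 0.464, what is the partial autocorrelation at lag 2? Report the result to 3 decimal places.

φ_{22} = (r_2 − r_1²) / (1 − r_1²)
r_1² = (-0.44)² = 0.1936
Numerator = 0.464 − 0.1936 = 0.2704; denominator = 1 − 0.1936 = 0.8064
φ_{22} = 0.2704 / 0.8064 = 0.335

0.335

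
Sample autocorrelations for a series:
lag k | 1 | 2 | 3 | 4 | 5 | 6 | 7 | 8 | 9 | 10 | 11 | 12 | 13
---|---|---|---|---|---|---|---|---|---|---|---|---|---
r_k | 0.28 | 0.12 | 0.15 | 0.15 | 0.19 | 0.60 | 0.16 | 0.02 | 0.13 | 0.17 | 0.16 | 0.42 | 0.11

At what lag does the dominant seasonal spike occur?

The largest autocorrelation is r_6 = 0.60, with a weaker echo at lag 12 (0.42); the remaining lags stay at or below 0.28. The elevated value at lag 1 (0.28), dropping to 0.12 at lag 2, reflects decaying short-term dependence rather than seasonality.
The dominant spike at lag 6 indicates a seasonal period of 6.

6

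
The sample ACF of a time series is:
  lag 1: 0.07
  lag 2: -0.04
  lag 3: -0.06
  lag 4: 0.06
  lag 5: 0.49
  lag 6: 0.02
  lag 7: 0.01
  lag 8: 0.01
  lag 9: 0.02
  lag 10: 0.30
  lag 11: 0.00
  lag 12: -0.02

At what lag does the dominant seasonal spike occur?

5

The largest autocorrelation is r_5 = 0.49, with a weaker echo at lag 10 (0.30); the remaining lags stay at or below 0.07.
The dominant spike at lag 5 indicates a seasonal period of 5.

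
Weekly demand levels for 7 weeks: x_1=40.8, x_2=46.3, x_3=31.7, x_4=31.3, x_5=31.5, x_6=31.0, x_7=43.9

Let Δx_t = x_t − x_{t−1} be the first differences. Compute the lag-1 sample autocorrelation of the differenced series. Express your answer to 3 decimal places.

-0.180

First differences Δx: 5.5, -14.6, -0.4, 0.2, -0.5, 12.9
Mean of differences = 0.5167
Numerator Σ(Δx_t−Δx̄)(Δx_{t+1}−Δx̄) = -73.4519
Denominator Σ(Δx_t−Δx̄)² = 408.6683
r_1(Δx) = -73.4519 / 408.6683 = -0.180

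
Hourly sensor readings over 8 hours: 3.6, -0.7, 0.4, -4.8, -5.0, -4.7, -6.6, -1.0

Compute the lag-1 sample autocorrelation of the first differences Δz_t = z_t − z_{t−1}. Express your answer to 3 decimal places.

First differences Δz: -4.3, 1.1, -5.2, -0.2, 0.3, -1.9, 5.6
Mean of differences = -0.6571
Numerator Σ(Δz_t−Δz̄)(Δz_{t+1}−Δz̄) = -24.9890
Denominator Σ(Δz_t−Δz̄)² = 78.8171
r_1(Δz) = -24.9890 / 78.8171 = -0.317

-0.317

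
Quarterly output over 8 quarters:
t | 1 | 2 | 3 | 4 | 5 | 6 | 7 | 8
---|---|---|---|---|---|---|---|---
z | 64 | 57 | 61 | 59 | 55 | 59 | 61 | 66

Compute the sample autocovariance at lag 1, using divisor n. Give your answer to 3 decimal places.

Mean z̄ = (64 + 57 + 61 + 59 + 55 + 59 + 61 + 66)/8 = 60.2500
Σ_{t=1}^{7}(z_t−z̄)(z_{t+1}−z̄) = 0.9375
γ_1 = 0.9375 / 8 = 0.117

0.117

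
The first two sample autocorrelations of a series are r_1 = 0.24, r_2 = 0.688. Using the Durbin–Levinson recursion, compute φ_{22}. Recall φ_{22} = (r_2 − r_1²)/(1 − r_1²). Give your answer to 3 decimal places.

0.669

φ_{22} = (r_2 − r_1²) / (1 − r_1²)
r_1² = (0.24)² = 0.0576
Numerator = 0.688 − 0.0576 = 0.6304; denominator = 1 − 0.0576 = 0.9424
φ_{22} = 0.6304 / 0.9424 = 0.669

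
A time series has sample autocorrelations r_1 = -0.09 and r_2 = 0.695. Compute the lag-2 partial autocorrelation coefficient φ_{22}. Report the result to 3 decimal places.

0.693

φ_{22} = (r_2 − r_1²) / (1 − r_1²)
r_1² = (-0.09)² = 0.0081
Numerator = 0.695 − 0.0081 = 0.6869; denominator = 1 − 0.0081 = 0.9919
φ_{22} = 0.6869 / 0.9919 = 0.693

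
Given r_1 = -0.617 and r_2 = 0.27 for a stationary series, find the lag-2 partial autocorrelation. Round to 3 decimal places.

-0.179

φ_{22} = (r_2 − r_1²) / (1 − r_1²)
r_1² = (-0.617)² = 0.380689
Numerator = 0.27 − 0.3807 = -0.1107; denominator = 1 − 0.3807 = 0.6193
φ_{22} = -0.1107 / 0.6193 = -0.179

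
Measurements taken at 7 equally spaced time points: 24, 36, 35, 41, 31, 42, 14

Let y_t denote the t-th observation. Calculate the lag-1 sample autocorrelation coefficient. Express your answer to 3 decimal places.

Mean ȳ = (24 + 36 + 35 + 41 + 31 + 42 + 14)/7 = 31.8571
Deviations from mean: -7.8571, 4.1429, 3.1429, 9.1429, -0.8571, 10.1429, -17.8571
Σ(y_t−ȳ)(y_{t+1}−ȳ) = (-32.5510) + (13.0204) + (28.7347) + (-7.8367) + (-8.6939) + (-181.1224) = -188.4490
Denominator Σ(y_t−ȳ)² = 594.8571
r_1 = -188.4490 / 594.8571 = -0.317

-0.317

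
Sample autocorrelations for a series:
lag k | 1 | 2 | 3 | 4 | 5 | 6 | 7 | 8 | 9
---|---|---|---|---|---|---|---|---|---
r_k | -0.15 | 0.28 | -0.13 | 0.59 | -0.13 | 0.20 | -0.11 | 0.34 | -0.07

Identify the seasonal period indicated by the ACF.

4

The largest autocorrelation is r_4 = 0.59, with a weaker echo at lag 8 (0.34); the remaining lags stay at or below 0.28.
The dominant spike at lag 4 indicates a seasonal period of 4.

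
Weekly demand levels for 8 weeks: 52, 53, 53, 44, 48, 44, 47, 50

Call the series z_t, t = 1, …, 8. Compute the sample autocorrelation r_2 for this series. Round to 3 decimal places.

0.094

Mean z̄ = (52 + 53 + 53 + 44 + 48 + 44 + 47 + 50)/8 = 48.8750
Deviations from mean: 3.1250, 4.1250, 4.1250, -4.8750, -0.8750, -4.8750, -1.8750, 1.1250
Σ(z_t−z̄)(z_{t+2}−z̄) = (12.8906) + (-20.1094) + (-3.6094) + (23.7656) + (1.6406) + (-5.4844) = 9.0938
Denominator Σ(z_t−z̄)² = 96.8750
r_2 = 9.0938 / 96.8750 = 0.094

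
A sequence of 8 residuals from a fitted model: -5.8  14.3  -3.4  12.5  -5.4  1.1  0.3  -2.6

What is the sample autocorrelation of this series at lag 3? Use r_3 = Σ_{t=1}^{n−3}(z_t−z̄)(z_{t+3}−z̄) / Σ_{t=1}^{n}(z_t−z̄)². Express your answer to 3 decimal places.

-0.353

Mean z̄ = (-5.8 + 14.3 − 3.4 + 12.5 − 5.4 + 1.1 + 0.3 − 2.6)/8 = 1.3750
Σ(z_t−z̄)(z_{t+3}−z̄) = (-79.8219) + (-87.5669) + (1.3131) + (-11.9594) + (26.9306) = -151.1044
Denominator Σ(z_t−z̄)² = 428.0350
r_3 = -151.1044 / 428.0350 = -0.353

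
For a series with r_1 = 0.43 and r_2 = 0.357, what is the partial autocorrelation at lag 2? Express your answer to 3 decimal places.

0.211

φ_{22} = (r_2 − r_1²) / (1 − r_1²)
r_1² = (0.43)² = 0.1849
Numerator = 0.357 − 0.1849 = 0.1721; denominator = 1 − 0.1849 = 0.8151
φ_{22} = 0.1721 / 0.8151 = 0.211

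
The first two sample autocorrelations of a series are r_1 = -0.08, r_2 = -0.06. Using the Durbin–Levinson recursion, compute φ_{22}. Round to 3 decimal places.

-0.067

φ_{22} = (r_2 − r_1²) / (1 − r_1²)
r_1² = (-0.08)² = 0.0064
Numerator = -0.06 − 0.0064 = -0.0664; denominator = 1 − 0.0064 = 0.9936
φ_{22} = -0.0664 / 0.9936 = -0.067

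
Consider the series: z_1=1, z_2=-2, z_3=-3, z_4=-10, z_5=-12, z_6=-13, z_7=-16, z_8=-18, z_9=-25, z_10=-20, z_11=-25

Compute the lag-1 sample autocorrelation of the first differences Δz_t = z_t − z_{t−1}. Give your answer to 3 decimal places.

First differences Δz: -3, -1, -7, -2, -1, -3, -2, -7, 5, -5
Mean of differences = -2.6000
Numerator Σ(Δz_t−Δz̄)(Δz_{t+1}−Δz̄) = -64.5600
Denominator Σ(Δz_t−Δz̄)² = 108.4000
r_1(Δz) = -64.5600 / 108.4000 = -0.596

-0.596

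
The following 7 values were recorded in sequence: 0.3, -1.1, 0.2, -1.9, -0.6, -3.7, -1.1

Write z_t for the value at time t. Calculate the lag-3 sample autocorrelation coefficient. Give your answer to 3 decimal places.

-0.401

Mean z̄ = (0.3 − 1.1 + 0.2 − 1.9 − 0.6 − 3.7 − 1.1)/7 = -1.1286
Deviations from mean: 1.4286, 0.0286, 1.3286, -0.7714, 0.5286, -2.5714, 0.0286
Σ(z_t−z̄)(z_{t+3}−z̄) = (-1.1020) + (0.0151) + (-3.4163) + (-0.0220) = -4.5253
Denominator Σ(z_t−z̄)² = 11.2943
r_3 = -4.5253 / 11.2943 = -0.401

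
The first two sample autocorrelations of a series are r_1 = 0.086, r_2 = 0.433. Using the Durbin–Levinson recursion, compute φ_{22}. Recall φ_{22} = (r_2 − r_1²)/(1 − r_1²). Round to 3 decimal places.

φ_{22} = (r_2 − r_1²) / (1 − r_1²)
r_1² = (0.086)² = 0.007396
Numerator = 0.433 − 0.0074 = 0.4256; denominator = 1 − 0.0074 = 0.9926
φ_{22} = 0.4256 / 0.9926 = 0.429

0.429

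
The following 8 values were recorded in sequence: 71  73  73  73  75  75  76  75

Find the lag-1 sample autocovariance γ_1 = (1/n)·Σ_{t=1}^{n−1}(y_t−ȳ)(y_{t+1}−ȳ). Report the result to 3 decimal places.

Mean ȳ = (71 + 73 + 73 + 73 + 75 + 75 + 76 + 75)/8 = 73.8750
Σ_{t=1}^{7}(y_t−ȳ)(y_{t+1}−ȳ) = 9.1094
γ_1 = 9.1094 / 8 = 1.139

1.139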